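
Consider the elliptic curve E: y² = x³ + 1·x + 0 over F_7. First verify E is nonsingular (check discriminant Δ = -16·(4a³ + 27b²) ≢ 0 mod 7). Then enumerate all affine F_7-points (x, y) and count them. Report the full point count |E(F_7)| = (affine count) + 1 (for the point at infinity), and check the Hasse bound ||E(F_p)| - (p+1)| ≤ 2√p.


Affine points = {(0, 0), (1, 3), (1, 4), (3, 3), (3, 4), (5, 2), (5, 5)}; affine count = 7; |E(F_7)| = 8.

Discriminant check: Δ ∝ 4a³ + 27b² = 4·1³ + 27·0² = 4·1 + 27·0 ≡ 4 (mod 7). Nonzero ⇒ E is nonsingular.
For each x ∈ F_7, compute rhs = x³ + 1·x + 0 mod 7, then count y ∈ F_7 with y² ≡ rhs.
  x = 0: rhs = 0, matching y values: 0 (1 points).
  x = 1: rhs = 2, matching y values: 3, 4 (2 points).
  x = 2: rhs = 3, matching y values: none (0 points).
  x = 3: rhs = 2, matching y values: 3, 4 (2 points).
  x = 4: rhs = 5, matching y values: none (0 points).
  x = 5: rhs = 4, matching y values: 2, 5 (2 points).
  x = 6: rhs = 5, matching y values: none (0 points).
Total affine count: 7.
Full point count |E(F_7)| = 7 + 1 = 8.
Hasse bound: |8 − (7+1)| = |0| = 0 ≤ 2√7 ≈ 5.2915 ✓.


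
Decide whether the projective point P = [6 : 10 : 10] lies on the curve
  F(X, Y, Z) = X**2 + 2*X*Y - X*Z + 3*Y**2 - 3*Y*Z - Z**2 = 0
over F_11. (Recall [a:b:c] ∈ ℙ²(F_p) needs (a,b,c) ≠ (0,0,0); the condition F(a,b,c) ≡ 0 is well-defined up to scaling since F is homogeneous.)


F(6,10,10) ≡ 7 (mod 11); P is NOT on the curve.

Evaluate F(6, 10, 10) term-by-term (mod 11).
  X**2 ↦ 1·36·1·1 = 36
  2*X*Y ↦ 2·6·10·1 = 120
  -X*Z ↦ -1·6·1·10 = -60
  3*Y**2 ↦ 3·1·100·1 = 300
  -3*Y*Z ↦ -3·1·10·10 = -300
  -Z**2 ↦ -1·1·1·100 = -100
Sum: F(6, 10, 10) = (36) + (120) + (-60) + (300) + (-300) + (-100) = -4.
Reducing mod 11: -4 ≡ 7 (mod 11).
Since F(a, b, c) ≡ 7 ≠ 0 (mod 11), P does NOT lie on the curve.


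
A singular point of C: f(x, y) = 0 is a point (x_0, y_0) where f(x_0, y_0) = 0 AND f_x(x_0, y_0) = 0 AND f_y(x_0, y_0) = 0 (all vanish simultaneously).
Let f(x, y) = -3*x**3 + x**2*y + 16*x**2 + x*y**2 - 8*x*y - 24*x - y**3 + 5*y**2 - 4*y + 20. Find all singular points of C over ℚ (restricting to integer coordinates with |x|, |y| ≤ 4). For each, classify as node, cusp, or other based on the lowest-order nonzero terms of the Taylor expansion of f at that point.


Singular points: {(2, 2)}; classification: cusp.

Compute partial derivatives:
  f_x = -9*x**2 + 2*x*y + 32*x + y**2 - 8*y - 24.
  f_y = x**2 + 2*x*y - 8*x - 3*y**2 + 10*y - 4.
Scan x_0 ∈ {−4, ..., 4}. For each x_0, f_y(x_0, y) is a polynomial in y; find its integer roots y ∈ {−4, ..., 4}, then test f_x and f at those candidates.
  x = -4: f_y(-4, y) = -3*y**2 + 2*y + 44; no integer root y with |y| ≤ 4.
  x = -3: f_y(-3, y) = -3*y**2 + 4*y + 29; no integer root y with |y| ≤ 4.
  x = -2: f_y(-2, y) = -3*y**2 + 6*y + 16; no integer root y with |y| ≤ 4.
  x = -1: f_y(-1, y) = -3*y**2 + 8*y + 5; no integer root y with |y| ≤ 4.
  x = 0: f_y(0, y) = -3*y**2 + 10*y - 4; no integer root y with |y| ≤ 4.
  x = 1: f_y(1, y) = -3*y**2 + 12*y - 11; no integer root y with |y| ≤ 4.
  x = 2: f_y(2, y) = -3*y**2 + 14*y - 16; vanishes at y ∈ {2}. (2, 2): f_x = 0, f = 0 — SINGULAR.
  x = 3: f_y(3, y) = -3*y**2 + 16*y - 19; no integer root y with |y| ≤ 4.
  x = 4: f_y(4, y) = -3*y**2 + 18*y - 20; no integer root y with |y| ≤ 4.
Only singular point on the grid: (2, 2).
Classify: substitute x = 2 + u, y = 2 + v and expand: f = -3*u**3 + u**2*v + u*v**2 - v**3 + v**2.
No constant or linear terms (consistent with a singular point). Quadratic part: v**2. Cubic part: -3*u**3 + u**2*v + u*v**2 - v**3.
The quadratic part v**2 is a perfect square, so there is a single (double) tangent line v = 0, i.e. y = 2. Restricting the cubic part to that line (v = 0) leaves -3*u**3 ≠ 0, so f is not divisible by v and the branch is v² ≈ 3*u**3 to lowest order — this is a cusp.
Classification: cusp.


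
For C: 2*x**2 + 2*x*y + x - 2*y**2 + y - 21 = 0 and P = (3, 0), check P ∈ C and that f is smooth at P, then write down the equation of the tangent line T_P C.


Tangent line at P: 13*x + 7*y - 39 = 0.

Step 1: f(3, 0) = 0, so P lies on C.
Step 2: partial derivatives
  f_x(x, y) = 4*x + 2*y + 1, f_y(x, y) = 2*x - 4*y + 1.
  f_x(P) = 13, f_y(P) = 7 (gradient nonzero, so P is smooth).
Step 3: tangent line at P: 13·(x − 3) + 7·(y − 0) = 0.
Expanding: 13*x + 7*y - 39 = 0.


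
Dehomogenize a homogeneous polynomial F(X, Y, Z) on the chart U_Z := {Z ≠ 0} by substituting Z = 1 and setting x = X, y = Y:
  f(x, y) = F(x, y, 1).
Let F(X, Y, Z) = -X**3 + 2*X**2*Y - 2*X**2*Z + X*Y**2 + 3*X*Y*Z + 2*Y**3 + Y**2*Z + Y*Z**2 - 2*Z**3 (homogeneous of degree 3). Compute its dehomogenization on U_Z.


f(x, y) = -x**3 + 2*x**2*y - 2*x**2 + x*y**2 + 3*x*y + 2*y**3 + y**2 + y - 2

On U_Z we set Z = 1. Each monomial c·X^i·Y^j·Z^k in F becomes c·x^i·y^j·1^k = c·x^i·y^j.
Substituting Z = 1: F(X, Y, 1) = -x**3 + 2*x**2*y - 2*x**2 + x*y**2 + 3*x*y + 2*y**3 + y**2 + y - 2.
Note: deg(f) ≤ deg(F) = 3; strict inequality happens when F is divisible by Z (lost terms).


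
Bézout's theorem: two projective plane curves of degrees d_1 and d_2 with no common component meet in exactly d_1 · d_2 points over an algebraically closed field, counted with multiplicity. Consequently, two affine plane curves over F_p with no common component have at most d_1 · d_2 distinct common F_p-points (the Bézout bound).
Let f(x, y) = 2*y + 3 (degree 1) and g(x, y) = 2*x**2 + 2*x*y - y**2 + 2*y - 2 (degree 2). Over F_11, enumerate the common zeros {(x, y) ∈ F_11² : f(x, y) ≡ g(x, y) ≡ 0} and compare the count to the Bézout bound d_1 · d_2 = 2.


Common zeros: {(1, 4), (6, 4)}; count = 2; Bézout bound = 2.

deg(f) = 1, deg(g) = 2, so Bézout bound = 2.
Scan x ∈ F_11. For each x, list the y ∈ F_11 with f(x, y) ≡ 0 and those with g(x, y) ≡ 0 (mod 11); the common zeros in that column are the intersection.
  x = 0: f ≡ 0 at y ∈ {4}; g ≡ 0 at y ∈ ∅; common: ∅.
  x = 1: f ≡ 0 at y ∈ {4}; g ≡ 0 at y ∈ {0, 4}; common: {4}.
  x = 2: f ≡ 0 at y ∈ {4}; g ≡ 0 at y ∈ {1, 5}; common: ∅.
  x = 3: f ≡ 0 at y ∈ {4}; g ≡ 0 at y ∈ ∅; common: ∅.
  x = 4: f ≡ 0 at y ∈ {4}; g ≡ 0 at y ∈ {5}; common: ∅.
  x = 5: f ≡ 0 at y ∈ {4}; g ≡ 0 at y ∈ ∅; common: ∅.
  x = 6: f ≡ 0 at y ∈ {4}; g ≡ 0 at y ∈ {4, 10}; common: {4}.
  x = 7: f ≡ 0 at y ∈ {4}; g ≡ 0 at y ∈ ∅; common: ∅.
  x = 8: f ≡ 0 at y ∈ {4}; g ≡ 0 at y ∈ {1, 6}; common: ∅.
  x = 9: f ≡ 0 at y ∈ {4}; g ≡ 0 at y ∈ ∅; common: ∅.
  x = 10: f ≡ 0 at y ∈ {4}; g ≡ 0 at y ∈ {0}; common: ∅.
Collecting: common zeros = {(1, 4), (6, 4)}, so the count is 2.
Comparison with the Bézout bound: 2 ≤ 2 = deg(f)·deg(g), as expected for curves with no common component (the bound is attained).


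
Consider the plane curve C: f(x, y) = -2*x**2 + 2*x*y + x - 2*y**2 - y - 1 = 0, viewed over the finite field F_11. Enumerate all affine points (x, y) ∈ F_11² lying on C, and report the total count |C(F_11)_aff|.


Affine F_11-points: {(0, 2), (0, 3), (4, 4), (4, 5), (6, 4), (6, 7), (7, 5), (7, 7), (8, 0), (8, 2), (9, 0), (9, 3)}; count = 12.

For each of the 121 pairs (x, y) ∈ F_11², evaluate f(x, y) mod 11. Record the zeros.
  x = 0: [0↦10, 1↦7, 2↦0, 3↦0, 4↦7, 5↦10, 6↦9, 7↦4, 8↦6, 9↦4, 10↦9]  zeros at y ∈ {2, 3}
  x = 1: [0↦9, 1↦8, 2↦3, 3↦5, 4↦3, 5↦8, 6↦9, 7↦6, 8↦10, 9↦10, 10↦6]  zeros at y ∈ ∅
  x = 2: [0↦4, 1↦5, 2↦2, 3↦6, 4↦6, 5↦2, 6↦5, 7↦4, 8↦10, 9↦1, 10↦10]  zeros at y ∈ ∅
  x = 3: [0↦6, 1↦9, 2↦8, 3↦3, 4↦5, 5↦3, 6↦8, 7↦9, 8↦6, 9↦10, 10↦10]  zeros at y ∈ ∅
  x = 4: [0↦4, 1↦9, 2↦10, 3↦7, 4↦0, 5↦0, 6↦7, 7↦10, 8↦9, 9↦4, 10↦6]  zeros at y ∈ {4, 5}
  x = 5: [0↦9, 1↦5, 2↦8, 3↦7, 4↦2, 5↦4, 6↦2, 7↦7, 8↦8, 9↦5, 10↦9]  zeros at y ∈ ∅
  x = 6: [0↦10, 1↦8, 2↦2, 3↦3, 4↦0, 5↦4, 6↦4, 7↦0, 8↦3, 9↦2, 10↦8]  zeros at y ∈ {4, 7}
  x = 7: [0↦7, 1↦7, 2↦3, 3↦6, 4↦5, 5↦0, 6↦2, 7↦0, 8↦5, 9↦6, 10↦3]  zeros at y ∈ {5, 7}
  x = 8: [0↦0, 1↦2, 2↦0, 3↦5, 4↦6, 5↦3, 6↦7, 7↦7, 8↦3, 9↦6, 10↦5]  zeros at y ∈ {0, 2}
  x = 9: [0↦0, 1↦4, 2↦4, 3↦0, 4↦3, 5↦2, 6↦8, 7↦10, 8↦8, 9↦2, 10↦3]  zeros at y ∈ {0, 3}
  x = 10: [0↦7, 1↦2, 2↦4, 3↦2, 4↦7, 5↦8, 6↦5, 7↦9, 8↦9, 9↦5, 10↦8]  zeros at y ∈ ∅
Collecting zeros: affine points = {(0, 2), (0, 3), (4, 4), (4, 5), (6, 4), (6, 7), (7, 5), (7, 7), (8, 0), (8, 2), (9, 0), (9, 3)}.
Total count |C(F_11)_aff| = 12.


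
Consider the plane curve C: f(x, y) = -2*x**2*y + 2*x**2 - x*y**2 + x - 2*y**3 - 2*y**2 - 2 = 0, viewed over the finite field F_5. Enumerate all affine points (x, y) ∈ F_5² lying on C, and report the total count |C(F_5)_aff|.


Affine F_5-points: {(2, 2), (4, 2), (4, 3)}; count = 3.

For each of the 25 pairs (x, y) ∈ F_5², evaluate f(x, y) mod 5. Record the zeros.
  x = 0: [0↦3, 1↦4, 2↦4, 3↦1, 4↦3]  zeros at y ∈ ∅
  x = 1: [0↦1, 1↦4, 2↦4, 3↦4, 4↦2]  zeros at y ∈ ∅
  x = 2: [0↦3, 1↦4, 2↦0, 3↦4, 4↦4]  zeros at y ∈ {2}
  x = 3: [0↦4, 1↦4, 2↦2, 3↦1, 4↦4]  zeros at y ∈ ∅
  x = 4: [0↦4, 1↦4, 2↦0, 3↦0, 4↦2]  zeros at y ∈ {2, 3}
Collecting zeros: affine points = {(2, 2), (4, 2), (4, 3)}.
Total count |C(F_5)_aff| = 3.


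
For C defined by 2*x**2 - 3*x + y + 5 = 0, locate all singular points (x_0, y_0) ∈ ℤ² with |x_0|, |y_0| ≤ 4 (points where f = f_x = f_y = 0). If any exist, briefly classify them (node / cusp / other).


No singular points in the scanned grid; C is smooth there.

Compute partial derivatives:
  f_x = 4*x - 3.
  f_y = 1.
f_y = 1 is a nonzero constant, so f_y never vanishes: no point (x, y) can satisfy f = f_x = f_y = 0. In particular no (x, y) ∈ {−4, ..., 4}² is singular; the curve is smooth.


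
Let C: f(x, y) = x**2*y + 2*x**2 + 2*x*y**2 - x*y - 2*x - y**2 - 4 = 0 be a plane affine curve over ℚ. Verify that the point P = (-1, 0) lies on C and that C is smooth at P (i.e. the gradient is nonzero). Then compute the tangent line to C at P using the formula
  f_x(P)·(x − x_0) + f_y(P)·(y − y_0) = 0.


Tangent line at P: -6*x + 2*y - 6 = 0.

Step 1: f(-1, 0) = 0, so P lies on C.
Step 2: partial derivatives
  f_x(x, y) = 2*x*y + 4*x + 2*y**2 - y - 2, f_y(x, y) = x**2 + 4*x*y - x - 2*y.
  f_x(P) = -6, f_y(P) = 2 (gradient nonzero, so P is smooth).
Step 3: tangent line at P: -6·(x − -1) + 2·(y − 0) = 0.
Expanding: -6*x + 2*y - 6 = 0.


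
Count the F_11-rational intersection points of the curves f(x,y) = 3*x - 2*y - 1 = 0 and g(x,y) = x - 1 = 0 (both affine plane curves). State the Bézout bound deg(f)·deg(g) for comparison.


Common zeros: {(1, 1)}; count = 1; Bézout bound = 1.

deg(f) = 1, deg(g) = 1, so Bézout bound = 1.
Scan x ∈ F_11. For each x, list the y ∈ F_11 with f(x, y) ≡ 0 and those with g(x, y) ≡ 0 (mod 11); the common zeros in that column are the intersection.
  x = 0: f ≡ 0 at y ∈ {5}; g ≡ 0 at y ∈ ∅; common: ∅.
  x = 1: f ≡ 0 at y ∈ {1}; g ≡ 0 at y ∈ {0, 1, 2, 3, 4, 5, 6, 7, 8, 9, 10}; common: {1}.
  x = 2: f ≡ 0 at y ∈ {8}; g ≡ 0 at y ∈ ∅; common: ∅.
  x = 3: f ≡ 0 at y ∈ {4}; g ≡ 0 at y ∈ ∅; common: ∅.
  x = 4: f ≡ 0 at y ∈ {0}; g ≡ 0 at y ∈ ∅; common: ∅.
  x = 5: f ≡ 0 at y ∈ {7}; g ≡ 0 at y ∈ ∅; common: ∅.
  x = 6: f ≡ 0 at y ∈ {3}; g ≡ 0 at y ∈ ∅; common: ∅.
  x = 7: f ≡ 0 at y ∈ {10}; g ≡ 0 at y ∈ ∅; common: ∅.
  x = 8: f ≡ 0 at y ∈ {6}; g ≡ 0 at y ∈ ∅; common: ∅.
  x = 9: f ≡ 0 at y ∈ {2}; g ≡ 0 at y ∈ ∅; common: ∅.
  x = 10: f ≡ 0 at y ∈ {9}; g ≡ 0 at y ∈ ∅; common: ∅.
Collecting: common zeros = {(1, 1)}, so the count is 1.
Comparison with the Bézout bound: 1 ≤ 1 = deg(f)·deg(g), as expected for curves with no common component (the bound is attained).


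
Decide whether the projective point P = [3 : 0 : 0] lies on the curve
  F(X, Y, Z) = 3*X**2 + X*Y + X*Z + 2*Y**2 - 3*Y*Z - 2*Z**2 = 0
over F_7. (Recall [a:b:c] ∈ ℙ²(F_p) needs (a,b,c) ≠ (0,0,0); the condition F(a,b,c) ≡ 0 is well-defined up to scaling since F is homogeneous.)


F(3,0,0) ≡ 6 (mod 7); P is NOT on the curve.

Evaluate F(3, 0, 0) term-by-term (mod 7).
  3*X**2 ↦ 3·9·1·1 = 27
  X*Y ↦ 1·3·0·1 = 0
  X*Z ↦ 1·3·1·0 = 0
  2*Y**2 ↦ 2·1·0·1 = 0
  -3*Y*Z ↦ -3·1·0·0 = 0
  -2*Z**2 ↦ -2·1·1·0 = 0
Sum: F(3, 0, 0) = (27) + (0) + (0) + (0) + (0) + (0) = 27.
Reducing mod 7: 27 ≡ 6 (mod 7).
Since F(a, b, c) ≡ 6 ≠ 0 (mod 7), P does NOT lie on the curve.


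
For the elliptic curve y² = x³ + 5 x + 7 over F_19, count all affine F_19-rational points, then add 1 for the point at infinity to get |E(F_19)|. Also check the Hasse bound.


Affine points = {(0, 8), (0, 11), (2, 5), (2, 14), (3, 7), (3, 12), (5, 9), (5, 10), (6, 5), (6, 14), (7, 9), (7, 10), (11, 5), (11, 14), (12, 3), (12, 16), (14, 3), (14, 16), (18, 1), (18, 18)}; affine count = 20; |E(F_19)| = 21.

Discriminant check: Δ ∝ 4a³ + 27b² = 4·5³ + 27·7² = 4·125 + 27·49 ≡ 18 (mod 19). Nonzero ⇒ E is nonsingular.
For each x ∈ F_19, compute rhs = x³ + 5·x + 7 mod 19, then count y ∈ F_19 with y² ≡ rhs.
  x = 0: rhs = 7, matching y values: 8, 11 (2 points).
  x = 1: rhs = 13, matching y values: none (0 points).
  x = 2: rhs = 6, matching y values: 5, 14 (2 points).
  x = 3: rhs = 11, matching y values: 7, 12 (2 points).
  x = 4: rhs = 15, matching y values: none (0 points).
  x = 5: rhs = 5, matching y values: 9, 10 (2 points).
  x = 6: rhs = 6, matching y values: 5, 14 (2 points).
  x = 7: rhs = 5, matching y values: 9, 10 (2 points).
  x = 8: rhs = 8, matching y values: none (0 points).
  x = 9: rhs = 2, matching y values: none (0 points).
  x = 10: rhs = 12, matching y values: none (0 points).
  x = 11: rhs = 6, matching y values: 5, 14 (2 points).
  x = 12: rhs = 9, matching y values: 3, 16 (2 points).
  x = 13: rhs = 8, matching y values: none (0 points).
  x = 14: rhs = 9, matching y values: 3, 16 (2 points).
  x = 15: rhs = 18, matching y values: none (0 points).
  x = 16: rhs = 3, matching y values: none (0 points).
  x = 17: rhs = 8, matching y values: none (0 points).
  x = 18: rhs = 1, matching y values: 1, 18 (2 points).
Total affine count: 20.
Full point count |E(F_19)| = 20 + 1 = 21.
Hasse bound: |21 − (19+1)| = |1| = 1 ≤ 2√19 ≈ 8.7178 ✓.


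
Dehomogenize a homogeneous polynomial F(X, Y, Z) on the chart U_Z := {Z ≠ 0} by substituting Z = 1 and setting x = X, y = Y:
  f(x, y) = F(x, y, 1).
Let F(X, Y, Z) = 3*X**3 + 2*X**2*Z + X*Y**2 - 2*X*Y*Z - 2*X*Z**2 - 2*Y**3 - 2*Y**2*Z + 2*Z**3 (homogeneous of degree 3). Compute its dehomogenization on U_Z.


f(x, y) = 3*x**3 + 2*x**2 + x*y**2 - 2*x*y - 2*x - 2*y**3 - 2*y**2 + 2

On U_Z we set Z = 1. Each monomial c·X^i·Y^j·Z^k in F becomes c·x^i·y^j·1^k = c·x^i·y^j.
Substituting Z = 1: F(X, Y, 1) = 3*x**3 + 2*x**2 + x*y**2 - 2*x*y - 2*x - 2*y**3 - 2*y**2 + 2.
Note: deg(f) ≤ deg(F) = 3; strict inequality happens when F is divisible by Z (lost terms).


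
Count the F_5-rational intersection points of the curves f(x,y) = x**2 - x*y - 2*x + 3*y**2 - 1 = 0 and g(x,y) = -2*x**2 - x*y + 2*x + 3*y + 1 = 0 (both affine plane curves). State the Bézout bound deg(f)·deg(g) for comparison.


Common zeros: {(2, 3)}; count = 1; Bézout bound = 4.

deg(f) = 2, deg(g) = 2, so Bézout bound = 4.
Scan x ∈ F_5. For each x, list the y ∈ F_5 with f(x, y) ≡ 0 and those with g(x, y) ≡ 0 (mod 5); the common zeros in that column are the intersection.
  x = 0: f ≡ 0 at y ∈ ∅; g ≡ 0 at y ∈ {3}; common: ∅.
  x = 1: f ≡ 0 at y ∈ {1}; g ≡ 0 at y ∈ {2}; common: ∅.
  x = 2: f ≡ 0 at y ∈ {1, 3}; g ≡ 0 at y ∈ {3}; common: {3}.
  x = 3: f ≡ 0 at y ∈ {3}; g ≡ 0 at y ∈ ∅; common: ∅.
  x = 4: f ≡ 0 at y ∈ ∅; g ≡ 0 at y ∈ {2}; common: ∅.
Collecting: common zeros = {(2, 3)}, so the count is 1.
Comparison with the Bézout bound: 1 ≤ 4 = deg(f)·deg(g), as expected for curves with no common component (the affine F_5-count falls short of the bound because intersections may lie at infinity, over extension fields, or carry multiplicity).


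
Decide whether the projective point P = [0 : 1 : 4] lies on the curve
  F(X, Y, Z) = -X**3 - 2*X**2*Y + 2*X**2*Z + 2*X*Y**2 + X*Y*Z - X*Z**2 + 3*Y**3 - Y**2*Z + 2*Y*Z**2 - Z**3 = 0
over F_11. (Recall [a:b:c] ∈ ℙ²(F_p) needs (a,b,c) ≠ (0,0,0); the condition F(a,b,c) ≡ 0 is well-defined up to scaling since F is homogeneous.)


F(0,1,4) ≡ 0 (mod 11); P is on the curve.

Evaluate F(0, 1, 4) term-by-term (mod 11).
  -X**3 ↦ -1·0·1·1 = 0
  -2*X**2*Y ↦ -2·0·1·1 = 0
  2*X**2*Z ↦ 2·0·1·4 = 0
  2*X*Y**2 ↦ 2·0·1·1 = 0
  X*Y*Z ↦ 1·0·1·4 = 0
  -X*Z**2 ↦ -1·0·1·16 = 0
  3*Y**3 ↦ 3·1·1·1 = 3
  -Y**2*Z ↦ -1·1·1·4 = -4
  2*Y*Z**2 ↦ 2·1·1·16 = 32
  -Z**3 ↦ -1·1·1·64 = -64
Sum: F(0, 1, 4) = (0) + (0) + (0) + (0) + (0) + (0) + (3) + (-4) + (32) + (-64) = -33.
Reducing mod 11: -33 ≡ 0 (mod 11).
Since F(a, b, c) ≡ 0 (mod 11), P lies on the curve.


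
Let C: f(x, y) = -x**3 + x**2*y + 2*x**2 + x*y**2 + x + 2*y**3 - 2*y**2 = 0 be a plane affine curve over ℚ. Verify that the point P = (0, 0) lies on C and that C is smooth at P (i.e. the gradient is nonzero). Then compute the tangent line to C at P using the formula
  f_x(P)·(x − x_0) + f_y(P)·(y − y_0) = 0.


Tangent line at P: x = 0.

Step 1: f(0, 0) = 0, so P lies on C.
Step 2: partial derivatives
  f_x(x, y) = -3*x**2 + 2*x*y + 4*x + y**2 + 1, f_y(x, y) = x**2 + 2*x*y + 6*y**2 - 4*y.
  f_x(P) = 1, f_y(P) = 0 (gradient nonzero, so P is smooth).
Step 3: tangent line at P: 1·(x − 0) + 0·(y − 0) = 0.
Expanding: x = 0.


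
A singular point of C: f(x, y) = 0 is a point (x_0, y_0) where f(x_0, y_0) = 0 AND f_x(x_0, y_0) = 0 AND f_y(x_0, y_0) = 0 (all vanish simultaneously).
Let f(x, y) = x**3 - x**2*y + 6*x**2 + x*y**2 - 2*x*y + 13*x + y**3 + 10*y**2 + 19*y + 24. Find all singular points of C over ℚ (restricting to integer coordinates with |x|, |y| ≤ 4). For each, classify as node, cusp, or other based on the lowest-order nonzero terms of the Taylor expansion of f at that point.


Singular points: {(-3, -2)}; classification: node.

Compute partial derivatives:
  f_x = 3*x**2 - 2*x*y + 12*x + y**2 - 2*y + 13.
  f_y = -x**2 + 2*x*y - 2*x + 3*y**2 + 20*y + 19.
Scan x_0 ∈ {−4, ..., 4}. For each x_0, f_y(x_0, y) is a polynomial in y; find its integer roots y ∈ {−4, ..., 4}, then test f_x and f at those candidates.
  x = -4: f_y(-4, y) = 3*y**2 + 12*y + 11; no integer root y with |y| ≤ 4.
  x = -3: f_y(-3, y) = 3*y**2 + 14*y + 16; vanishes at y ∈ {-2}. (-3, -2): f_x = 0, f = 0 — SINGULAR.
  x = -2: f_y(-2, y) = 3*y**2 + 16*y + 19; no integer root y with |y| ≤ 4.
  x = -1: f_y(-1, y) = 3*y**2 + 18*y + 20; no integer root y with |y| ≤ 4.
  x = 0: f_y(0, y) = 3*y**2 + 20*y + 19; no integer root y with |y| ≤ 4.
  x = 1: f_y(1, y) = 3*y**2 + 22*y + 16; no integer root y with |y| ≤ 4.
  x = 2: f_y(2, y) = 3*y**2 + 24*y + 11; no integer root y with |y| ≤ 4.
  x = 3: f_y(3, y) = 3*y**2 + 26*y + 4; no integer root y with |y| ≤ 4.
  x = 4: f_y(4, y) = 3*y**2 + 28*y - 5; no integer root y with |y| ≤ 4.
Only singular point on the grid: (-3, -2).
Classify: substitute x = -3 + u, y = -2 + v and expand: f = u**3 - u**2*v - u**2 + u*v**2 + v**3 + v**2.
No constant or linear terms (consistent with a singular point). Quadratic part: -u**2 + v**2. Cubic part: u**3 - u**2*v + u*v**2 + v**3.
The quadratic part v**2 - u**2 = (v − u)(v + u) splits into two distinct linear factors, so there are two distinct tangent lines y − -2 = ±(x − -3) — this is a node (ordinary double point).
Classification: node.


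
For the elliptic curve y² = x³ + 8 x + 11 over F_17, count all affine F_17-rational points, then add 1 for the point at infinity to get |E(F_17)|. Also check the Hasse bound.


Affine points = {(2, 1), (2, 16), (7, 6), (7, 11), (8, 3), (8, 14), (9, 8), (9, 9), (11, 6), (11, 11), (12, 4), (12, 13), (13, 0), (15, 2), (15, 15), (16, 6), (16, 11)}; affine count = 17; |E(F_17)| = 18.

Discriminant check: Δ ∝ 4a³ + 27b² = 4·8³ + 27·11² = 4·512 + 27·121 ≡ 11 (mod 17). Nonzero ⇒ E is nonsingular.
For each x ∈ F_17, compute rhs = x³ + 8·x + 11 mod 17, then count y ∈ F_17 with y² ≡ rhs.
  x = 0: rhs = 11, matching y values: none (0 points).
  x = 1: rhs = 3, matching y values: none (0 points).
  x = 2: rhs = 1, matching y values: 1, 16 (2 points).
  x = 3: rhs = 11, matching y values: none (0 points).
  x = 4: rhs = 5, matching y values: none (0 points).
  x = 5: rhs = 6, matching y values: none (0 points).
  x = 6: rhs = 3, matching y values: none (0 points).
  x = 7: rhs = 2, matching y values: 6, 11 (2 points).
  x = 8: rhs = 9, matching y values: 3, 14 (2 points).
  x = 9: rhs = 13, matching y values: 8, 9 (2 points).
  x = 10: rhs = 3, matching y values: none (0 points).
  x = 11: rhs = 2, matching y values: 6, 11 (2 points).
  x = 12: rhs = 16, matching y values: 4, 13 (2 points).
  x = 13: rhs = 0, matching y values: 0 (1 points).
  x = 14: rhs = 11, matching y values: none (0 points).
  x = 15: rhs = 4, matching y values: 2, 15 (2 points).
  x = 16: rhs = 2, matching y values: 6, 11 (2 points).
Total affine count: 17.
Full point count |E(F_17)| = 17 + 1 = 18.
Hasse bound: |18 − (17+1)| = |0| = 0 ≤ 2√17 ≈ 8.2462 ✓.


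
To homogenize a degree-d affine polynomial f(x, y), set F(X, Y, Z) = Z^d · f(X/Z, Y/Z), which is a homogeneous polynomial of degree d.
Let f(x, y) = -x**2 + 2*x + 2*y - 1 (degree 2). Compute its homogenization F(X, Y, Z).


F(X, Y, Z) = -X**2 + 2*X*Z + 2*Y*Z - Z**2

deg(f) = 2.
Substitute x = X/Z, y = Y/Z into f, then multiply by Z^2.
  monomial -1·x^2·y^0 ↦ -1·X^2·Y^0·Z^0.
  monomial 2·x^1·y^0 ↦ 2·X^1·Y^0·Z^1.
  monomial 2·x^0·y^1 ↦ 2·X^0·Y^1·Z^1.
  monomial -1·x^0·y^0 ↦ -1·X^0·Y^0·Z^2.
Collecting: F(X, Y, Z) = -X**2 + 2*X*Z + 2*Y*Z - Z**2.


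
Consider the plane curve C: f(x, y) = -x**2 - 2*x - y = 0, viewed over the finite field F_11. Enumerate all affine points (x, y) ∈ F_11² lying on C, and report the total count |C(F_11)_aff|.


Affine F_11-points: {(0, 0), (1, 8), (2, 3), (3, 7), (4, 9), (5, 9), (6, 7), (7, 3), (8, 8), (9, 0), (10, 1)}; count = 11.

For each of the 121 pairs (x, y) ∈ F_11², evaluate f(x, y) mod 11. Record the zeros.
  x = 0: [0↦0, 1↦10, 2↦9, 3↦8, 4↦7, 5↦6, 6↦5, 7↦4, 8↦3, 9↦2, 10↦1]  zeros at y ∈ {0}
  x = 1: [0↦8, 1↦7, 2↦6, 3↦5, 4↦4, 5↦3, 6↦2, 7↦1, 8↦0, 9↦10, 10↦9]  zeros at y ∈ {8}
  x = 2: [0↦3, 1↦2, 2↦1, 3↦0, 4↦10, 5↦9, 6↦8, 7↦7, 8↦6, 9↦5, 10↦4]  zeros at y ∈ {3}
  x = 3: [0↦7, 1↦6, 2↦5, 3↦4, 4↦3, 5↦2, 6↦1, 7↦0, 8↦10, 9↦9, 10↦8]  zeros at y ∈ {7}
  x = 4: [0↦9, 1↦8, 2↦7, 3↦6, 4↦5, 5↦4, 6↦3, 7↦2, 8↦1, 9↦0, 10↦10]  zeros at y ∈ {9}
  x = 5: [0↦9, 1↦8, 2↦7, 3↦6, 4↦5, 5↦4, 6↦3, 7↦2, 8↦1, 9↦0, 10↦10]  zeros at y ∈ {9}
  x = 6: [0↦7, 1↦6, 2↦5, 3↦4, 4↦3, 5↦2, 6↦1, 7↦0, 8↦10, 9↦9, 10↦8]  zeros at y ∈ {7}
  x = 7: [0↦3, 1↦2, 2↦1, 3↦0, 4↦10, 5↦9, 6↦8, 7↦7, 8↦6, 9↦5, 10↦4]  zeros at y ∈ {3}
  x = 8: [0↦8, 1↦7, 2↦6, 3↦5, 4↦4, 5↦3, 6↦2, 7↦1, 8↦0, 9↦10, 10↦9]  zeros at y ∈ {8}
  x = 9: [0↦0, 1↦10, 2↦9, 3↦8, 4↦7, 5↦6, 6↦5, 7↦4, 8↦3, 9↦2, 10↦1]  zeros at y ∈ {0}
  x = 10: [0↦1, 1↦0, 2↦10, 3↦9, 4↦8, 5↦7, 6↦6, 7↦5, 8↦4, 9↦3, 10↦2]  zeros at y ∈ {1}
Collecting zeros: affine points = {(0, 0), (1, 8), (2, 3), (3, 7), (4, 9), (5, 9), (6, 7), (7, 3), (8, 8), (9, 0), (10, 1)}.
Total count |C(F_11)_aff| = 11.


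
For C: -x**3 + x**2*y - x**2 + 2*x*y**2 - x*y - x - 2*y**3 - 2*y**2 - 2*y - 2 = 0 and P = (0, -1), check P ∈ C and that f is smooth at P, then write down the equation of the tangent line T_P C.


Tangent line at P: 2*x - 4*y - 4 = 0.

Step 1: f(0, -1) = 0, so P lies on C.
Step 2: partial derivatives
  f_x(x, y) = -3*x**2 + 2*x*y - 2*x + 2*y**2 - y - 1, f_y(x, y) = x**2 + 4*x*y - x - 6*y**2 - 4*y - 2.
  f_x(P) = 2, f_y(P) = -4 (gradient nonzero, so P is smooth).
Step 3: tangent line at P: 2·(x − 0) + -4·(y − -1) = 0.
Expanding: 2*x - 4*y - 4 = 0.


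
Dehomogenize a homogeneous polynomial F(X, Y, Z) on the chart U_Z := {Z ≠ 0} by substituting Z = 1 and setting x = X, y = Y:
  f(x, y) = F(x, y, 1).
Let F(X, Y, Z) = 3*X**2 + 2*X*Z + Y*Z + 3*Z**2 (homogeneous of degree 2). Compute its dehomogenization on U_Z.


f(x, y) = 3*x**2 + 2*x + y + 3

On U_Z we set Z = 1. Each monomial c·X^i·Y^j·Z^k in F becomes c·x^i·y^j·1^k = c·x^i·y^j.
Substituting Z = 1: F(X, Y, 1) = 3*x**2 + 2*x + y + 3.
Note: deg(f) ≤ deg(F) = 2; strict inequality happens when F is divisible by Z (lost terms).


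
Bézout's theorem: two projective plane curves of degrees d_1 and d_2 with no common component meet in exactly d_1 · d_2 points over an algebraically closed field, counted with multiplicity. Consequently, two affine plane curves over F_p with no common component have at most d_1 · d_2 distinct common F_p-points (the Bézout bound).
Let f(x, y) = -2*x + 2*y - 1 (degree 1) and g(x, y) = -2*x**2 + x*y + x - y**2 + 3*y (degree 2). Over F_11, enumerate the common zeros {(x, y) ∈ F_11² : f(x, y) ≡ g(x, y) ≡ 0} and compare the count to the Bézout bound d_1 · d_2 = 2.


Common zeros: {(1, 7), (9, 4)}; count = 2; Bézout bound = 2.

deg(f) = 1, deg(g) = 2, so Bézout bound = 2.
Scan x ∈ F_11. For each x, list the y ∈ F_11 with f(x, y) ≡ 0 and those with g(x, y) ≡ 0 (mod 11); the common zeros in that column are the intersection.
  x = 0: f ≡ 0 at y ∈ {6}; g ≡ 0 at y ∈ {0, 3}; common: ∅.
  x = 1: f ≡ 0 at y ∈ {7}; g ≡ 0 at y ∈ {7, 8}; common: {7}.
  x = 2: f ≡ 0 at y ∈ {8}; g ≡ 0 at y ∈ {2, 3}; common: ∅.
  x = 3: f ≡ 0 at y ∈ {9}; g ≡ 0 at y ∈ {7, 10}; common: ∅.
  x = 4: f ≡ 0 at y ∈ {10}; g ≡ 0 at y ∈ {1, 6}; common: ∅.
  x = 5: f ≡ 0 at y ∈ {0}; g ≡ 0 at y ∈ {2, 6}; common: ∅.
  x = 6: f ≡ 0 at y ∈ {1}; g ≡ 0 at y ∈ {0, 9}; common: ∅.
  x = 7: f ≡ 0 at y ∈ {2}; g ≡ 0 at y ∈ {5}; common: ∅.
  x = 8: f ≡ 0 at y ∈ {3}; g ≡ 0 at y ∈ {1, 10}; common: ∅.
  x = 9: f ≡ 0 at y ∈ {4}; g ≡ 0 at y ∈ {4, 8}; common: {4}.
  x = 10: f ≡ 0 at y ∈ {5}; g ≡ 0 at y ∈ {4, 9}; common: ∅.
Collecting: common zeros = {(1, 7), (9, 4)}, so the count is 2.
Comparison with the Bézout bound: 2 ≤ 2 = deg(f)·deg(g), as expected for curves with no common component (the bound is attained).


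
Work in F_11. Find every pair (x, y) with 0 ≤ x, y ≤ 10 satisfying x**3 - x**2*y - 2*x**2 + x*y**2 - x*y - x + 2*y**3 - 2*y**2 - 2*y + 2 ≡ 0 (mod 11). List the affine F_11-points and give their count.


Affine F_11-points: {(0, 1), (0, 10), (1, 0), (1, 3), (2, 0), (2, 2), (2, 9), (3, 2), (4, 5), (4, 7), (4, 9), (5, 9), (7, 3), (8, 3), (10, 0), (10, 2), (10, 5)}; count = 17.

For each of the 121 pairs (x, y) ∈ F_11², evaluate f(x, y) mod 11. Record the zeros.
  x = 0: [0↦2, 1↦0, 2↦6, 3↦10, 4↦2, 5↦5, 6↦9, 7↦4, 8↦2, 9↦4, 10↦0]  zeros at y ∈ {1, 10}
  x = 1: [0↦0, 1↦8, 2↦4, 3↦0, 4↦8, 5↦7, 6↦9, 7↦4, 8↦4, 9↦10, 10↦1]  zeros at y ∈ {0, 3}
  x = 2: [0↦0, 1↦5, 2↦0, 3↦8, 4↦8, 5↦1, 6↦10, 7↦3, 8↦3, 9↦0, 10↦6]  zeros at y ∈ {0, 2, 9}
  x = 3: [0↦8, 1↦8, 2↦0, 3↦7, 4↦8, 5↦4, 6↦7, 7↦7, 8↦5, 9↦2, 10↦10]  zeros at y ∈ {2}
  x = 4: [0↦8, 1↦1, 2↦10, 3↦3, 4↦3, 5↦0, 6↦6, 7↦0, 8↦5, 9↦0, 10↦8]  zeros at y ∈ {5, 7, 9}
  x = 5: [0↦6, 1↦1, 2↦3, 3↦2, 4↦10, 5↦6, 6↦2, 7↦10, 8↦9, 9↦0, 10↦6]  zeros at y ∈ {9}
  x = 6: [0↦8, 1↦3, 2↦7, 3↦10, 4↦2, 5↦6, 6↦1, 7↦10, 8↦1, 9↦8, 10↦10]  zeros at y ∈ ∅
  x = 7: [0↦9, 1↦2, 2↦6, 3↦0, 4↦7, 5↦6, 6↦9, 7↦6, 8↦9, 9↦8, 10↦4]  zeros at y ∈ {3}
  x = 8: [0↦4, 1↦4, 2↦6, 3↦0, 4↦9, 5↦1, 6↦10, 7↦4, 8↦6, 9↦6, 10↦5]  zeros at y ∈ {3}
  x = 9: [0↦10, 1↦4, 2↦2, 3↦5, 4↦3, 5↦8, 6↦10, 7↦10, 8↦9, 9↦8, 10↦8]  zeros at y ∈ ∅
  x = 10: [0↦0, 1↦8, 2↦0, 3↦10, 4↦6, 5↦0, 6↦4, 7↦8, 8↦2, 9↦9, 10↦8]  zeros at y ∈ {0, 2, 5}
Collecting zeros: affine points = {(0, 1), (0, 10), (1, 0), (1, 3), (2, 0), (2, 2), (2, 9), (3, 2), (4, 5), (4, 7), (4, 9), (5, 9), (7, 3), (8, 3), (10, 0), (10, 2), (10, 5)}.
Total count |C(F_11)_aff| = 17.


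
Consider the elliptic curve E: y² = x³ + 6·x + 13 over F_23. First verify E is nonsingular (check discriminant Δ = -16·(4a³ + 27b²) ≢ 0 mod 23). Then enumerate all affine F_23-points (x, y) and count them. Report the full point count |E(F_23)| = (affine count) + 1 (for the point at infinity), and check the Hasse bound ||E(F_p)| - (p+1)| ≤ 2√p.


Affine points = {(0, 6), (0, 17), (3, 9), (3, 14), (4, 3), (4, 20), (6, 9), (6, 14), (14, 9), (14, 14), (21, 4), (21, 19), (22, 11), (22, 12)}; affine count = 14; |E(F_23)| = 15.

Discriminant check: Δ ∝ 4a³ + 27b² = 4·6³ + 27·13² = 4·216 + 27·169 ≡ 22 (mod 23). Nonzero ⇒ E is nonsingular.
For each x ∈ F_23, compute rhs = x³ + 6·x + 13 mod 23, then count y ∈ F_23 with y² ≡ rhs.
  x = 0: rhs = 13, matching y values: 6, 17 (2 points).
  x = 1: rhs = 20, matching y values: none (0 points).
  x = 2: rhs = 10, matching y values: none (0 points).
  x = 3: rhs = 12, matching y values: 9, 14 (2 points).
  x = 4: rhs = 9, matching y values: 3, 20 (2 points).
  x = 5: rhs = 7, matching y values: none (0 points).
  x = 6: rhs = 12, matching y values: 9, 14 (2 points).
  x = 7: rhs = 7, matching y values: none (0 points).
  x = 8: rhs = 21, matching y values: none (0 points).
  x = 9: rhs = 14, matching y values: none (0 points).
  x = 10: rhs = 15, matching y values: none (0 points).
  x = 11: rhs = 7, matching y values: none (0 points).
  x = 12: rhs = 19, matching y values: none (0 points).
  x = 13: rhs = 11, matching y values: none (0 points).
  x = 14: rhs = 12, matching y values: 9, 14 (2 points).
  x = 15: rhs = 5, matching y values: none (0 points).
  x = 16: rhs = 19, matching y values: none (0 points).
  x = 17: rhs = 14, matching y values: none (0 points).
  x = 18: rhs = 19, matching y values: none (0 points).
  x = 19: rhs = 17, matching y values: none (0 points).
  x = 20: rhs = 14, matching y values: none (0 points).
  x = 21: rhs = 16, matching y values: 4, 19 (2 points).
  x = 22: rhs = 6, matching y values: 11, 12 (2 points).
Total affine count: 14.
Full point count |E(F_23)| = 14 + 1 = 15.
Hasse bound: |15 − (23+1)| = |-9| = 9 ≤ 2√23 ≈ 9.5917 ✓.


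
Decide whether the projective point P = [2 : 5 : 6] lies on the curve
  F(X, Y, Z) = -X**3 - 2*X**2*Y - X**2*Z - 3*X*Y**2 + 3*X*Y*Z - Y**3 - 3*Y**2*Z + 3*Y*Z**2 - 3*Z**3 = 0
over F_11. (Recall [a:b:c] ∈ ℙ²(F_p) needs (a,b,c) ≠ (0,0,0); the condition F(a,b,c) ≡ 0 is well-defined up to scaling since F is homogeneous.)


F(2,5,6) ≡ 1 (mod 11); P is NOT on the curve.

Evaluate F(2, 5, 6) term-by-term (mod 11).
  -X**3 ↦ -1·8·1·1 = -8
  -2*X**2*Y ↦ -2·4·5·1 = -40
  -X**2*Z ↦ -1·4·1·6 = -24
  -3*X*Y**2 ↦ -3·2·25·1 = -150
  3*X*Y*Z ↦ 3·2·5·6 = 180
  -Y**3 ↦ -1·1·125·1 = -125
  -3*Y**2*Z ↦ -3·1·25·6 = -450
  3*Y*Z**2 ↦ 3·1·5·36 = 540
  -3*Z**3 ↦ -3·1·1·216 = -648
Sum: F(2, 5, 6) = (-8) + (-40) + (-24) + (-150) + (180) + (-125) + (-450) + (540) + (-648) = -725.
Reducing mod 11: -725 ≡ 1 (mod 11).
Since F(a, b, c) ≡ 1 ≠ 0 (mod 11), P does NOT lie on the curve.


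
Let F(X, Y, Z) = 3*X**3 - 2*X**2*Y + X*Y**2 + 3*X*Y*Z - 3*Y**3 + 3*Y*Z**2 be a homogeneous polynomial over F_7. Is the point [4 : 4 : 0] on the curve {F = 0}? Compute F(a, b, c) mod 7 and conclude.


F(4,4,0) ≡ 6 (mod 7); P is NOT on the curve.

Evaluate F(4, 4, 0) term-by-term (mod 7).
  3*X**3 ↦ 3·64·1·1 = 192
  -2*X**2*Y ↦ -2·16·4·1 = -128
  X*Y**2 ↦ 1·4·16·1 = 64
  3*X*Y*Z ↦ 3·4·4·0 = 0
  -3*Y**3 ↦ -3·1·64·1 = -192
  3*Y*Z**2 ↦ 3·1·4·0 = 0
Sum: F(4, 4, 0) = (192) + (-128) + (64) + (0) + (-192) + (0) = -64.
Reducing mod 7: -64 ≡ 6 (mod 7).
Since F(a, b, c) ≡ 6 ≠ 0 (mod 7), P does NOT lie on the curve.


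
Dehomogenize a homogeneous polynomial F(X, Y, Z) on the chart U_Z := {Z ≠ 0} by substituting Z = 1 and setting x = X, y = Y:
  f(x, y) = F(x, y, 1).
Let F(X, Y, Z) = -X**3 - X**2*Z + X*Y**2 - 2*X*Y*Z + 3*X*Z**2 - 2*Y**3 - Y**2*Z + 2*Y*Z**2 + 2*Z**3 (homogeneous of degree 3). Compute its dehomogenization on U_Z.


f(x, y) = -x**3 - x**2 + x*y**2 - 2*x*y + 3*x - 2*y**3 - y**2 + 2*y + 2

On U_Z we set Z = 1. Each monomial c·X^i·Y^j·Z^k in F becomes c·x^i·y^j·1^k = c·x^i·y^j.
Substituting Z = 1: F(X, Y, 1) = -x**3 - x**2 + x*y**2 - 2*x*y + 3*x - 2*y**3 - y**2 + 2*y + 2.
Note: deg(f) ≤ deg(F) = 3; strict inequality happens when F is divisible by Z (lost terms).


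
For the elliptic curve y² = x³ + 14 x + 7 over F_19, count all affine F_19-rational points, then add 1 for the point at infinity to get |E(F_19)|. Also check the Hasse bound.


Affine points = {(0, 8), (0, 11), (2, 9), (2, 10), (3, 0), (7, 7), (7, 12), (8, 2), (8, 17), (9, 8), (9, 11), (10, 8), (10, 11), (13, 7), (13, 12), (15, 1), (15, 18), (17, 3), (17, 16), (18, 7), (18, 12)}; affine count = 21; |E(F_19)| = 22.

Discriminant check: Δ ∝ 4a³ + 27b² = 4·14³ + 27·7² = 4·2744 + 27·49 ≡ 6 (mod 19). Nonzero ⇒ E is nonsingular.
For each x ∈ F_19, compute rhs = x³ + 14·x + 7 mod 19, then count y ∈ F_19 with y² ≡ rhs.
  x = 0: rhs = 7, matching y values: 8, 11 (2 points).
  x = 1: rhs = 3, matching y values: none (0 points).
  x = 2: rhs = 5, matching y values: 9, 10 (2 points).
  x = 3: rhs = 0, matching y values: 0 (1 points).
  x = 4: rhs = 13, matching y values: none (0 points).
  x = 5: rhs = 12, matching y values: none (0 points).
  x = 6: rhs = 3, matching y values: none (0 points).
  x = 7: rhs = 11, matching y values: 7, 12 (2 points).
  x = 8: rhs = 4, matching y values: 2, 17 (2 points).
  x = 9: rhs = 7, matching y values: 8, 11 (2 points).
  x = 10: rhs = 7, matching y values: 8, 11 (2 points).
  x = 11: rhs = 10, matching y values: none (0 points).
  x = 12: rhs = 3, matching y values: none (0 points).
  x = 13: rhs = 11, matching y values: 7, 12 (2 points).
  x = 14: rhs = 2, matching y values: none (0 points).
  x = 15: rhs = 1, matching y values: 1, 18 (2 points).
  x = 16: rhs = 14, matching y values: none (0 points).
  x = 17: rhs = 9, matching y values: 3, 16 (2 points).
  x = 18: rhs = 11, matching y values: 7, 12 (2 points).
Total affine count: 21.
Full point count |E(F_19)| = 21 + 1 = 22.
Hasse bound: |22 − (19+1)| = |2| = 2 ≤ 2√19 ≈ 8.7178 ✓.


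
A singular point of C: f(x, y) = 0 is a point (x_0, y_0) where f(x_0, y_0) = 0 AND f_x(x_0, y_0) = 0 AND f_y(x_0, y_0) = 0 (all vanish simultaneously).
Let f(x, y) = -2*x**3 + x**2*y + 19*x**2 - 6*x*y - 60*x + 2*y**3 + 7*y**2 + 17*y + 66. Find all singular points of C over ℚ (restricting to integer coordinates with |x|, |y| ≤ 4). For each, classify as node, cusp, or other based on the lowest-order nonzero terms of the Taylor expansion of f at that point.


Singular points: {(3, -1)}; classification: cusp.

Compute partial derivatives:
  f_x = -6*x**2 + 2*x*y + 38*x - 6*y - 60.
  f_y = x**2 - 6*x + 6*y**2 + 14*y + 17.
Scan x_0 ∈ {−4, ..., 4}. For each x_0, f_y(x_0, y) is a polynomial in y; find its integer roots y ∈ {−4, ..., 4}, then test f_x and f at those candidates.
  x = -4: f_y(-4, y) = 6*y**2 + 14*y + 57; no integer root y with |y| ≤ 4.
  x = -3: f_y(-3, y) = 6*y**2 + 14*y + 44; no integer root y with |y| ≤ 4.
  x = -2: f_y(-2, y) = 6*y**2 + 14*y + 33; no integer root y with |y| ≤ 4.
  x = -1: f_y(-1, y) = 6*y**2 + 14*y + 24; no integer root y with |y| ≤ 4.
  x = 0: f_y(0, y) = 6*y**2 + 14*y + 17; no integer root y with |y| ≤ 4.
  x = 1: f_y(1, y) = 6*y**2 + 14*y + 12; no integer root y with |y| ≤ 4.
  x = 2: f_y(2, y) = 6*y**2 + 14*y + 9; no integer root y with |y| ≤ 4.
  x = 3: f_y(3, y) = 6*y**2 + 14*y + 8; vanishes at y ∈ {-1}. (3, -1): f_x = 0, f = 0 — SINGULAR.
  x = 4: f_y(4, y) = 6*y**2 + 14*y + 9; no integer root y with |y| ≤ 4.
Only singular point on the grid: (3, -1).
Classify: substitute x = 3 + u, y = -1 + v and expand: f = -2*u**3 + u**2*v + 2*v**3 + v**2.
No constant or linear terms (consistent with a singular point). Quadratic part: v**2. Cubic part: -2*u**3 + u**2*v + 2*v**3.
The quadratic part v**2 is a perfect square, so there is a single (double) tangent line v = 0, i.e. y = -1. Restricting the cubic part to that line (v = 0) leaves -2*u**3 ≠ 0, so f is not divisible by v and the branch is v² ≈ 2*u**3 to lowest order — this is a cusp.
Classification: cusp.


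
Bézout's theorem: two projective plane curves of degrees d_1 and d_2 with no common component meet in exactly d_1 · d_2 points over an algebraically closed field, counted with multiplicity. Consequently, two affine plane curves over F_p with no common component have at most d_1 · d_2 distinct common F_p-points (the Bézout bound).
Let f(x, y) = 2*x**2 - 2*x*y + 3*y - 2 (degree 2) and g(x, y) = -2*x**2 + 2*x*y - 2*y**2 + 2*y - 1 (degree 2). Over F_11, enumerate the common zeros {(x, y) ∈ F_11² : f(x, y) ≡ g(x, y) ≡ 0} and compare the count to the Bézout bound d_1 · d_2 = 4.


Common zeros: {(9, 7)}; count = 1; Bézout bound = 4.

deg(f) = 2, deg(g) = 2, so Bézout bound = 4.
Scan x ∈ F_11. For each x, list the y ∈ F_11 with f(x, y) ≡ 0 and those with g(x, y) ≡ 0 (mod 11); the common zeros in that column are the intersection.
  x = 0: f ≡ 0 at y ∈ {8}; g ≡ 0 at y ∈ ∅; common: ∅.
  x = 1: f ≡ 0 at y ∈ {0}; g ≡ 0 at y ∈ {5, 8}; common: ∅.
  x = 2: f ≡ 0 at y ∈ {6}; g ≡ 0 at y ∈ ∅; common: ∅.
  x = 3: f ≡ 0 at y ∈ {9}; g ≡ 0 at y ∈ {2}; common: ∅.
  x = 4: f ≡ 0 at y ∈ {6}; g ≡ 0 at y ∈ {0, 5}; common: ∅.
  x = 5: f ≡ 0 at y ∈ {10}; g ≡ 0 at y ∈ {3}; common: ∅.
  x = 6: f ≡ 0 at y ∈ {9}; g ≡ 0 at y ∈ ∅; common: ∅.
  x = 7: f ≡ 0 at y ∈ ∅; g ≡ 0 at y ∈ {0, 8}; common: ∅.
  x = 8: f ≡ 0 at y ∈ {8}; g ≡ 0 at y ∈ ∅; common: ∅.
  x = 9: f ≡ 0 at y ∈ {7}; g ≡ 0 at y ∈ {3, 7}; common: {7}.
  x = 10: f ≡ 0 at y ∈ {0}; g ≡ 0 at y ∈ {2, 9}; common: ∅.
Collecting: common zeros = {(9, 7)}, so the count is 1.
Comparison with the Bézout bound: 1 ≤ 4 = deg(f)·deg(g), as expected for curves with no common component (the affine F_11-count falls short of the bound because intersections may lie at infinity, over extension fields, or carry multiplicity).


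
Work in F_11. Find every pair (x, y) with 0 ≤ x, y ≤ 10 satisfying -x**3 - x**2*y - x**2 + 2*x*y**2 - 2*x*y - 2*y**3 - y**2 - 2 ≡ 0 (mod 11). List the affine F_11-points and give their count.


Affine F_11-points: {(0, 2), (0, 7), (1, 2), (1, 6), (1, 9), (5, 5), (5, 8), (6, 7), (7, 2), (8, 3), (8, 7), (9, 8), (10, 8), (10, 9)}; count = 14.

For each of the 121 pairs (x, y) ∈ F_11², evaluate f(x, y) mod 11. Record the zeros.
  x = 0: [0↦9, 1↦6, 2↦0, 3↦1, 4↦8, 5↦9, 6↦3, 7↦0, 8↦10, 9↦10, 10↦10]  zeros at y ∈ {2, 7}
  x = 1: [0↦7, 1↦3, 2↦0, 3↦8, 4↦4, 5↦9, 6↦0, 7↦9, 8↦2, 9↦0, 10↦2]  zeros at y ∈ {2, 6, 9}
  x = 2: [0↦8, 1↦1, 2↦10, 3↦1, 4↦6, 5↦2, 6↦10, 7↦7, 8↦3, 9↦8, 10↦10]  zeros at y ∈ ∅
  x = 3: [0↦6, 1↦5, 2↦2, 3↦7, 4↦8, 5↦4, 6↦5, 7↦10, 8↦7, 9↦6, 10↦6]  zeros at y ∈ ∅
  x = 4: [0↦6, 1↦9, 2↦3, 3↦9, 4↦4, 5↦9, 6↦1, 7↦1, 8↦8, 9↦10, 10↦6]  zeros at y ∈ ∅
  x = 5: [0↦2, 1↦7, 2↦7, 3↦1, 4↦10, 5↦0, 6↦3, 7↦7, 8↦0, 9↦3, 10↦4]  zeros at y ∈ {5, 8}
  x = 6: [0↦10, 1↦4, 2↦8, 3↦10, 4↦9, 5↦4, 6↦5, 7↦0, 8↦10, 9↦1, 10↦5]  zeros at y ∈ {7}
  x = 7: [0↦2, 1↦5, 2↦0, 3↦8, 4↦6, 5↦4, 6↦1, 7↦7, 8↦10, 9↦9, 10↦3]  zeros at y ∈ {2}
  x = 8: [0↦5, 1↦4, 2↦10, 3↦0, 4↦6, 5↦5, 6↦7, 7↦0, 8↦5, 9↦10, 10↦3]  zeros at y ∈ {3, 7}
  x = 9: [0↦2, 1↦6, 2↦10, 3↦2, 4↦3, 5↦1, 6↦6, 7↦6, 8↦0, 9↦9, 10↦10]  zeros at y ∈ {8}
  x = 10: [0↦9, 1↦5, 2↦5, 3↦8, 4↦2, 5↦8, 6↦3, 7↦8, 8↦0, 9↦0, 10↦7]  zeros at y ∈ {8, 9}
Collecting zeros: affine points = {(0, 2), (0, 7), (1, 2), (1, 6), (1, 9), (5, 5), (5, 8), (6, 7), (7, 2), (8, 3), (8, 7), (9, 8), (10, 8), (10, 9)}.
Total count |C(F_11)_aff| = 14.
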